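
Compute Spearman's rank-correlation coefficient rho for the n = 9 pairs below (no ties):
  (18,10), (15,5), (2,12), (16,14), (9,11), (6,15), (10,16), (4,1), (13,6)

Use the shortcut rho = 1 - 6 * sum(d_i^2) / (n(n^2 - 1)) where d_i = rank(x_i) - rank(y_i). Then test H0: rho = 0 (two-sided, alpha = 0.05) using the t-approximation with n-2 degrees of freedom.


Step 1: Rank x and y separately (midranks; no ties here).
rank(x): 18->9, 15->7, 2->1, 16->8, 9->4, 6->3, 10->5, 4->2, 13->6
rank(y): 10->4, 5->2, 12->6, 14->7, 11->5, 15->8, 16->9, 1->1, 6->3
Step 2: d_i = R_x(i) - R_y(i); compute d_i^2.
  (9-4)^2=25, (7-2)^2=25, (1-6)^2=25, (8-7)^2=1, (4-5)^2=1, (3-8)^2=25, (5-9)^2=16, (2-1)^2=1, (6-3)^2=9
sum(d^2) = 128.
Step 3: rho = 1 - 6*128 / (9*(9^2 - 1)) = 1 - 768/720 = -0.066667.
Step 4: Under H0, t = rho * sqrt((n-2)/(1-rho^2)) = -0.1768 ~ t(7).
Step 5: Two-sided p-value from the t-distribution with 7 df = 0.864690.
Step 6: alpha = 0.05. fail to reject H0.

rho = -0.0667, p = 0.864690, fail to reject H0 at alpha = 0.05.


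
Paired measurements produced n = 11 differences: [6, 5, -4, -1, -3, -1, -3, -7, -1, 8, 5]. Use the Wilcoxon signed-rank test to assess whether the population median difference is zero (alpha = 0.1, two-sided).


Step 1: Drop any zero differences (none here) and take |d_i|.
|d| = [6, 5, 4, 1, 3, 1, 3, 7, 1, 8, 5]
Step 2: Midrank |d_i| (ties get averaged ranks).
ranks: |6|->9, |5|->7.5, |4|->6, |1|->2, |3|->4.5, |1|->2, |3|->4.5, |7|->10, |1|->2, |8|->11, |5|->7.5
Step 3: Attach original signs; sum ranks with positive sign and with negative sign.
W+ = 9 + 7.5 + 11 + 7.5 = 35
W- = 6 + 2 + 4.5 + 2 + 4.5 + 10 + 2 = 31
(Check: W+ + W- = 66 should equal n(n+1)/2 = 66.)
Step 4: Test statistic W = min(W+, W-) = 31.
Step 5: Ties in |d|, so use the tie-corrected normal approximation.
        E[W] = n(n+1)/4 = 11*12/4 = 33.
        Tie groups: |d|=1 (t=3), |d|=3 (t=2), |d|=5 (t=2); sum(t^3 - t) = 36.
        Var[W] = n(n+1)(2n+1)/24 - sum(t^3-t)/48 = 3036/24 - 36/48 = 125.75.
        z = (W - E[W]) / sqrt(Var[W]) = (31 - 33) / 11.2138 = -0.1784.
        Two-sided p = 2*Phi(z) = 0.858447.
Step 6: alpha = 0.1. fail to reject H0.

W+ = 35, W- = 31, W = min = 31, p = 0.858447, fail to reject H0.


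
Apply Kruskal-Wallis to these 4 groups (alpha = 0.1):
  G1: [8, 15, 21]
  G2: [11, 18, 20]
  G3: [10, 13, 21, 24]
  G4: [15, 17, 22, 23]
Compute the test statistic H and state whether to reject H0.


Step 1: Combine all N = 14 observations and assign midranks.
sorted (value, group, rank): (8,G1,1), (10,G3,2), (11,G2,3), (13,G3,4), (15,G1,5.5), (15,G4,5.5), (17,G4,7), (18,G2,8), (20,G2,9), (21,G1,10.5), (21,G3,10.5), (22,G4,12), (23,G4,13), (24,G3,14)
Step 2: Sum ranks within each group.
R_1 = 17 (n_1 = 3)
R_2 = 20 (n_2 = 3)
R_3 = 30.5 (n_3 = 4)
R_4 = 37.5 (n_4 = 4)
Step 3: H = 12/(N(N+1)) * sum(R_i^2/n_i) - 3(N+1)
     = 12/(14*15) * (17^2/3 + 20^2/3 + 30.5^2/4 + 37.5^2/4) - 3*15
     = 0.057143 * 813.792 - 45
     = 1.502381.
Step 4: Ties present; correction factor C = 1 - 12/(14^3 - 14) = 0.995604. Corrected H = 1.502381 / 0.995604 = 1.509014.
Step 5: Under H0, H ~ chi^2(3); p-value = 0.680191.
Step 6: alpha = 0.1. fail to reject H0.

H = 1.5090, df = 3, p = 0.680191, fail to reject H0.


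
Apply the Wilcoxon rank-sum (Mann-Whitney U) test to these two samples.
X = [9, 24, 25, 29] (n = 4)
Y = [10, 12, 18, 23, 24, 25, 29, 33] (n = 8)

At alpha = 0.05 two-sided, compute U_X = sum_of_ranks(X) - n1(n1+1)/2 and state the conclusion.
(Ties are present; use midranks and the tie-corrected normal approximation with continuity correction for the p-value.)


Step 1: Combine and sort all 12 observations; assign midranks.
sorted (value, group): (9,X), (10,Y), (12,Y), (18,Y), (23,Y), (24,X), (24,Y), (25,X), (25,Y), (29,X), (29,Y), (33,Y)
ranks: 9->1, 10->2, 12->3, 18->4, 23->5, 24->6.5, 24->6.5, 25->8.5, 25->8.5, 29->10.5, 29->10.5, 33->12
Step 2: Rank sum for X: R1 = 1 + 6.5 + 8.5 + 10.5 = 26.5.
Step 3: U_X = R1 - n1(n1+1)/2 = 26.5 - 4*5/2 = 26.5 - 10 = 16.5.
       U_Y = n1*n2 - U_X = 32 - 16.5 = 15.5.
Step 4: Ties are present, so use the tie-corrected normal approximation (with continuity correction) for the p-value.
Step 5: p-value = 1.000000; compare to alpha = 0.05. fail to reject H0.

U_X = 16.5, p = 1.000000, fail to reject H0 at alpha = 0.05.


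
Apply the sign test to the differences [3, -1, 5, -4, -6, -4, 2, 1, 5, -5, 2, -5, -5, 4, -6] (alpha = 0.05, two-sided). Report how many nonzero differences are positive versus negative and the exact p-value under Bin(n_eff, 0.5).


Step 1: Discard zero differences. Original n = 15; n_eff = number of nonzero differences = 15.
Nonzero differences (with sign): +3, -1, +5, -4, -6, -4, +2, +1, +5, -5, +2, -5, -5, +4, -6
Step 2: Count signs: positive = 7, negative = 8.
Step 3: Under H0: P(positive) = 0.5, so the number of positives S ~ Bin(15, 0.5).
Step 4: Two-sided exact p-value = sum of Bin(15,0.5) probabilities at or below the observed probability = 1.000000.
Step 5: alpha = 0.05. fail to reject H0.

n_eff = 15, pos = 7, neg = 8, p = 1.000000, fail to reject H0.


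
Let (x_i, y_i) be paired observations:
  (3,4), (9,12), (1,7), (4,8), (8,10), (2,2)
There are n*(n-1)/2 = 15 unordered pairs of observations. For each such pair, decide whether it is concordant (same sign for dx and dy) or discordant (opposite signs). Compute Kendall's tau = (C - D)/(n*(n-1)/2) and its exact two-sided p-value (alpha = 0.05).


Step 1: Enumerate the 15 unordered pairs (i,j) with i<j and classify each by sign(x_j-x_i) * sign(y_j-y_i).
  (1,2):dx=+6,dy=+8->C; (1,3):dx=-2,dy=+3->D; (1,4):dx=+1,dy=+4->C; (1,5):dx=+5,dy=+6->C
  (1,6):dx=-1,dy=-2->C; (2,3):dx=-8,dy=-5->C; (2,4):dx=-5,dy=-4->C; (2,5):dx=-1,dy=-2->C
  (2,6):dx=-7,dy=-10->C; (3,4):dx=+3,dy=+1->C; (3,5):dx=+7,dy=+3->C; (3,6):dx=+1,dy=-5->D
  (4,5):dx=+4,dy=+2->C; (4,6):dx=-2,dy=-6->C; (5,6):dx=-6,dy=-8->C
Step 2: C = 13, D = 2, total pairs = 15.
Step 3: tau = (C - D)/(n(n-1)/2) = (13 - 2)/15 = 0.733333.
Step 4: Exact two-sided p-value (enumerate n! = 720 permutations of y under H0): p = 0.055556.
Step 5: alpha = 0.05. fail to reject H0.

tau_b = 0.7333 (C=13, D=2), p = 0.055556, fail to reject H0.


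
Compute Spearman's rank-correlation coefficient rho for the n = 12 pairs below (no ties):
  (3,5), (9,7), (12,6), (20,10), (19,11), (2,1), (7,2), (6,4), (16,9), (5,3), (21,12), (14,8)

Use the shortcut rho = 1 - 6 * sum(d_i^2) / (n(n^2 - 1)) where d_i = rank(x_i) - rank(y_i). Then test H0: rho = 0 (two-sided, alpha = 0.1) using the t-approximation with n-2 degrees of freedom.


Step 1: Rank x and y separately (midranks; no ties here).
rank(x): 3->2, 9->6, 12->7, 20->11, 19->10, 2->1, 7->5, 6->4, 16->9, 5->3, 21->12, 14->8
rank(y): 5->5, 7->7, 6->6, 10->10, 11->11, 1->1, 2->2, 4->4, 9->9, 3->3, 12->12, 8->8
Step 2: d_i = R_x(i) - R_y(i); compute d_i^2.
  (2-5)^2=9, (6-7)^2=1, (7-6)^2=1, (11-10)^2=1, (10-11)^2=1, (1-1)^2=0, (5-2)^2=9, (4-4)^2=0, (9-9)^2=0, (3-3)^2=0, (12-12)^2=0, (8-8)^2=0
sum(d^2) = 22.
Step 3: rho = 1 - 6*22 / (12*(12^2 - 1)) = 1 - 132/1716 = 0.923077.
Step 4: Under H0, t = rho * sqrt((n-2)/(1-rho^2)) = 7.5895 ~ t(10).
Step 5: Two-sided p-value from the t-distribution with 10 df = 0.000019.
Step 6: alpha = 0.1. reject H0.

rho = 0.9231, p = 0.000019, reject H0 at alpha = 0.1.


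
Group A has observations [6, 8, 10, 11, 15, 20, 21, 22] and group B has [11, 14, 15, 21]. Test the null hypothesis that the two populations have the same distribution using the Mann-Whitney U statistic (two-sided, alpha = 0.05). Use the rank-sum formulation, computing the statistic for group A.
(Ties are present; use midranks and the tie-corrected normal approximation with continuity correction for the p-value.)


Step 1: Combine and sort all 12 observations; assign midranks.
sorted (value, group): (6,X), (8,X), (10,X), (11,X), (11,Y), (14,Y), (15,X), (15,Y), (20,X), (21,X), (21,Y), (22,X)
ranks: 6->1, 8->2, 10->3, 11->4.5, 11->4.5, 14->6, 15->7.5, 15->7.5, 20->9, 21->10.5, 21->10.5, 22->12
Step 2: Rank sum for X: R1 = 1 + 2 + 3 + 4.5 + 7.5 + 9 + 10.5 + 12 = 49.5.
Step 3: U_X = R1 - n1(n1+1)/2 = 49.5 - 8*9/2 = 49.5 - 36 = 13.5.
       U_Y = n1*n2 - U_X = 32 - 13.5 = 18.5.
Step 4: Ties are present, so use the tie-corrected normal approximation (with continuity correction) for the p-value.
Step 5: p-value = 0.732743; compare to alpha = 0.05. fail to reject H0.

U_X = 13.5, p = 0.732743, fail to reject H0 at alpha = 0.05.


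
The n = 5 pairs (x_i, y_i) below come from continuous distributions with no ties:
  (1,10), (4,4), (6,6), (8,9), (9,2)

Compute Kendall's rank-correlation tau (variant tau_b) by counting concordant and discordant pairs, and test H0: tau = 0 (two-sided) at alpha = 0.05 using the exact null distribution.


Step 1: Enumerate the 10 unordered pairs (i,j) with i<j and classify each by sign(x_j-x_i) * sign(y_j-y_i).
  (1,2):dx=+3,dy=-6->D; (1,3):dx=+5,dy=-4->D; (1,4):dx=+7,dy=-1->D; (1,5):dx=+8,dy=-8->D
  (2,3):dx=+2,dy=+2->C; (2,4):dx=+4,dy=+5->C; (2,5):dx=+5,dy=-2->D; (3,4):dx=+2,dy=+3->C
  (3,5):dx=+3,dy=-4->D; (4,5):dx=+1,dy=-7->D
Step 2: C = 3, D = 7, total pairs = 10.
Step 3: tau = (C - D)/(n(n-1)/2) = (3 - 7)/10 = -0.400000.
Step 4: Exact two-sided p-value (enumerate n! = 120 permutations of y under H0): p = 0.483333.
Step 5: alpha = 0.05. fail to reject H0.

tau_b = -0.4000 (C=3, D=7), p = 0.483333, fail to reject H0.


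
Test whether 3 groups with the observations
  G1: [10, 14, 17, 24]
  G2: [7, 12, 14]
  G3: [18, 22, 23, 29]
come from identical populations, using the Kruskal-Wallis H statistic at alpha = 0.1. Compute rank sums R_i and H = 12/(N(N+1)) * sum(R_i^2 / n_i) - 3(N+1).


Step 1: Combine all N = 11 observations and assign midranks.
sorted (value, group, rank): (7,G2,1), (10,G1,2), (12,G2,3), (14,G1,4.5), (14,G2,4.5), (17,G1,6), (18,G3,7), (22,G3,8), (23,G3,9), (24,G1,10), (29,G3,11)
Step 2: Sum ranks within each group.
R_1 = 22.5 (n_1 = 4)
R_2 = 8.5 (n_2 = 3)
R_3 = 35 (n_3 = 4)
Step 3: H = 12/(N(N+1)) * sum(R_i^2/n_i) - 3(N+1)
     = 12/(11*12) * (22.5^2/4 + 8.5^2/3 + 35^2/4) - 3*12
     = 0.090909 * 456.896 - 36
     = 5.535985.
Step 4: Ties present; correction factor C = 1 - 6/(11^3 - 11) = 0.995455. Corrected H = 5.535985 / 0.995455 = 5.561263.
Step 5: Under H0, H ~ chi^2(2); p-value = 0.061999.
Step 6: alpha = 0.1. reject H0.

H = 5.5613, df = 2, p = 0.061999, reject H0.


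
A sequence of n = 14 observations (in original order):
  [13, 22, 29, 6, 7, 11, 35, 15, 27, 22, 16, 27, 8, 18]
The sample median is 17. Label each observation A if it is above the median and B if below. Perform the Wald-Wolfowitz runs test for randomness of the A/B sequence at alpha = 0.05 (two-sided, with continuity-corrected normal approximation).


Step 1: Compute median = 17; label A = above, B = below.
Labels in order: BAABBBABAABABA  (n_A = 7, n_B = 7)
Step 2: Count runs R = 10.
Step 3: Under H0 (random ordering), E[R] = 2*n_A*n_B/(n_A+n_B) + 1 = 2*7*7/14 + 1 = 8.0000.
        Var[R] = 2*n_A*n_B*(2*n_A*n_B - n_A - n_B) / ((n_A+n_B)^2 * (n_A+n_B-1)) = 8232/2548 = 3.2308.
        SD[R] = 1.7974.
Step 4: Continuity-corrected z = (R - 0.5 - E[R]) / SD[R] = (10 - 0.5 - 8.0000) / 1.7974 = 0.8345.
Step 5: Two-sided p-value via normal approximation = 2*(1 - Phi(|z|)) = 0.403986.
Step 6: alpha = 0.05. fail to reject H0.

R = 10, z = 0.8345, p = 0.403986, fail to reject H0.


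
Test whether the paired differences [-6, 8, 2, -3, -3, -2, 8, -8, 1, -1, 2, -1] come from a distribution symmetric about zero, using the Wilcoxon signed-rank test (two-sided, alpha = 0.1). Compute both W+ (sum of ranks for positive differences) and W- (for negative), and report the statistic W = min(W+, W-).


Step 1: Drop any zero differences (none here) and take |d_i|.
|d| = [6, 8, 2, 3, 3, 2, 8, 8, 1, 1, 2, 1]
Step 2: Midrank |d_i| (ties get averaged ranks).
ranks: |6|->9, |8|->11, |2|->5, |3|->7.5, |3|->7.5, |2|->5, |8|->11, |8|->11, |1|->2, |1|->2, |2|->5, |1|->2
Step 3: Attach original signs; sum ranks with positive sign and with negative sign.
W+ = 11 + 5 + 11 + 2 + 5 = 34
W- = 9 + 7.5 + 7.5 + 5 + 11 + 2 + 2 = 44
(Check: W+ + W- = 78 should equal n(n+1)/2 = 78.)
Step 4: Test statistic W = min(W+, W-) = 34.
Step 5: Ties in |d|, so use the tie-corrected normal approximation.
        E[W] = n(n+1)/4 = 12*13/4 = 39.
        Tie groups: |d|=1 (t=3), |d|=2 (t=3), |d|=3 (t=2), |d|=8 (t=3); sum(t^3 - t) = 78.
        Var[W] = n(n+1)(2n+1)/24 - sum(t^3-t)/48 = 3900/24 - 78/48 = 160.875.
        z = (W - E[W]) / sqrt(Var[W]) = (34 - 39) / 12.6837 = -0.3942.
        Two-sided p = 2*Phi(z) = 0.693427.
Step 6: alpha = 0.1. fail to reject H0.

W+ = 34, W- = 44, W = min = 34, p = 0.693427, fail to reject H0.


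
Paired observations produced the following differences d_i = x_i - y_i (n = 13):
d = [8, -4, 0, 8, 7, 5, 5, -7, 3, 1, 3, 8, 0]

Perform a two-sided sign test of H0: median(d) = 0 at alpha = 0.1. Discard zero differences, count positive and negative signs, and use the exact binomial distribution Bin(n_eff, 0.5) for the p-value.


Step 1: Discard zero differences. Original n = 13; n_eff = number of nonzero differences = 11.
Nonzero differences (with sign): +8, -4, +8, +7, +5, +5, -7, +3, +1, +3, +8
Step 2: Count signs: positive = 9, negative = 2.
Step 3: Under H0: P(positive) = 0.5, so the number of positives S ~ Bin(11, 0.5).
Step 4: Two-sided exact p-value = sum of Bin(11,0.5) probabilities at or below the observed probability = 0.065430.
Step 5: alpha = 0.1. reject H0.

n_eff = 11, pos = 9, neg = 2, p = 0.065430, reject H0.


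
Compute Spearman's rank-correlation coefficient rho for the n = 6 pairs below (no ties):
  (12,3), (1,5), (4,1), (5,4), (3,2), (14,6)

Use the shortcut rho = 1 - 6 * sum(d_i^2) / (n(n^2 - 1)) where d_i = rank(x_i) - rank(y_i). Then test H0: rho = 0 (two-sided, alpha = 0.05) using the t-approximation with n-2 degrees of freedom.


Step 1: Rank x and y separately (midranks; no ties here).
rank(x): 12->5, 1->1, 4->3, 5->4, 3->2, 14->6
rank(y): 3->3, 5->5, 1->1, 4->4, 2->2, 6->6
Step 2: d_i = R_x(i) - R_y(i); compute d_i^2.
  (5-3)^2=4, (1-5)^2=16, (3-1)^2=4, (4-4)^2=0, (2-2)^2=0, (6-6)^2=0
sum(d^2) = 24.
Step 3: rho = 1 - 6*24 / (6*(6^2 - 1)) = 1 - 144/210 = 0.314286.
Step 4: Under H0, t = rho * sqrt((n-2)/(1-rho^2)) = 0.6621 ~ t(4).
Step 5: Two-sided p-value from the t-distribution with 4 df = 0.544093.
Step 6: alpha = 0.05. fail to reject H0.

rho = 0.3143, p = 0.544093, fail to reject H0 at alpha = 0.05.


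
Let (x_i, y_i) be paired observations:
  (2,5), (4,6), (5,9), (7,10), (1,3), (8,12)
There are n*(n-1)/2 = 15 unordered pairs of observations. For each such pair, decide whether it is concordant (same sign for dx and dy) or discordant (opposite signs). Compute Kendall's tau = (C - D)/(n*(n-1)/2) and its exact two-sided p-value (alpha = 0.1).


Step 1: Enumerate the 15 unordered pairs (i,j) with i<j and classify each by sign(x_j-x_i) * sign(y_j-y_i).
  (1,2):dx=+2,dy=+1->C; (1,3):dx=+3,dy=+4->C; (1,4):dx=+5,dy=+5->C; (1,5):dx=-1,dy=-2->C
  (1,6):dx=+6,dy=+7->C; (2,3):dx=+1,dy=+3->C; (2,4):dx=+3,dy=+4->C; (2,5):dx=-3,dy=-3->C
  (2,6):dx=+4,dy=+6->C; (3,4):dx=+2,dy=+1->C; (3,5):dx=-4,dy=-6->C; (3,6):dx=+3,dy=+3->C
  (4,5):dx=-6,dy=-7->C; (4,6):dx=+1,dy=+2->C; (5,6):dx=+7,dy=+9->C
Step 2: C = 15, D = 0, total pairs = 15.
Step 3: tau = (C - D)/(n(n-1)/2) = (15 - 0)/15 = 1.000000.
Step 4: Exact two-sided p-value (enumerate n! = 720 permutations of y under H0): p = 0.002778.
Step 5: alpha = 0.1. reject H0.

tau_b = 1.0000 (C=15, D=0), p = 0.002778, reject H0.


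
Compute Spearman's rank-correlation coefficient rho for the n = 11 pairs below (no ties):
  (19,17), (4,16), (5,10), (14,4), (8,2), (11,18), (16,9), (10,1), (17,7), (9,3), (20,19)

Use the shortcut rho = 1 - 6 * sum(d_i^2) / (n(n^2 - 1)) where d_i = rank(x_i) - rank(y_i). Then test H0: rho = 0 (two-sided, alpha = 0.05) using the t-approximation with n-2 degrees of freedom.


Step 1: Rank x and y separately (midranks; no ties here).
rank(x): 19->10, 4->1, 5->2, 14->7, 8->3, 11->6, 16->8, 10->5, 17->9, 9->4, 20->11
rank(y): 17->9, 16->8, 10->7, 4->4, 2->2, 18->10, 9->6, 1->1, 7->5, 3->3, 19->11
Step 2: d_i = R_x(i) - R_y(i); compute d_i^2.
  (10-9)^2=1, (1-8)^2=49, (2-7)^2=25, (7-4)^2=9, (3-2)^2=1, (6-10)^2=16, (8-6)^2=4, (5-1)^2=16, (9-5)^2=16, (4-3)^2=1, (11-11)^2=0
sum(d^2) = 138.
Step 3: rho = 1 - 6*138 / (11*(11^2 - 1)) = 1 - 828/1320 = 0.372727.
Step 4: Under H0, t = rho * sqrt((n-2)/(1-rho^2)) = 1.2050 ~ t(9).
Step 5: Two-sided p-value from the t-distribution with 9 df = 0.258926.
Step 6: alpha = 0.05. fail to reject H0.

rho = 0.3727, p = 0.258926, fail to reject H0 at alpha = 0.05.


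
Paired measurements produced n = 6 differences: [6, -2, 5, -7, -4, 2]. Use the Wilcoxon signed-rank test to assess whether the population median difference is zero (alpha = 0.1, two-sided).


Step 1: Drop any zero differences (none here) and take |d_i|.
|d| = [6, 2, 5, 7, 4, 2]
Step 2: Midrank |d_i| (ties get averaged ranks).
ranks: |6|->5, |2|->1.5, |5|->4, |7|->6, |4|->3, |2|->1.5
Step 3: Attach original signs; sum ranks with positive sign and with negative sign.
W+ = 5 + 4 + 1.5 = 10.5
W- = 1.5 + 6 + 3 = 10.5
(Check: W+ + W- = 21 should equal n(n+1)/2 = 21.)
Step 4: Test statistic W = min(W+, W-) = 10.5.
Step 5: Ties in |d|, so use the tie-corrected normal approximation.
        E[W] = n(n+1)/4 = 6*7/4 = 10.5.
        Tie groups: |d|=2 (t=2); sum(t^3 - t) = 6.
        Var[W] = n(n+1)(2n+1)/24 - sum(t^3-t)/48 = 546/24 - 6/48 = 22.625.
        z = (W - E[W]) / sqrt(Var[W]) = (10.5 - 10.5) / 4.7566 = 0.0000.
        Two-sided p = 2*Phi(z) = 1.000000.
Step 6: alpha = 0.1. fail to reject H0.

W+ = 10.5, W- = 10.5, W = min = 10.5, p = 1.000000, fail to reject H0.


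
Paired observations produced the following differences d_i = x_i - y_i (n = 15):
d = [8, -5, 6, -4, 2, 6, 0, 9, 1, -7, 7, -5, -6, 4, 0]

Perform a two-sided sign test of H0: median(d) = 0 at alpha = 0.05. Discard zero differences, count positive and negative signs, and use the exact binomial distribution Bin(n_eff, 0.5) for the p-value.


Step 1: Discard zero differences. Original n = 15; n_eff = number of nonzero differences = 13.
Nonzero differences (with sign): +8, -5, +6, -4, +2, +6, +9, +1, -7, +7, -5, -6, +4
Step 2: Count signs: positive = 8, negative = 5.
Step 3: Under H0: P(positive) = 0.5, so the number of positives S ~ Bin(13, 0.5).
Step 4: Two-sided exact p-value = sum of Bin(13,0.5) probabilities at or below the observed probability = 0.581055.
Step 5: alpha = 0.05. fail to reject H0.

n_eff = 13, pos = 8, neg = 5, p = 0.581055, fail to reject H0.


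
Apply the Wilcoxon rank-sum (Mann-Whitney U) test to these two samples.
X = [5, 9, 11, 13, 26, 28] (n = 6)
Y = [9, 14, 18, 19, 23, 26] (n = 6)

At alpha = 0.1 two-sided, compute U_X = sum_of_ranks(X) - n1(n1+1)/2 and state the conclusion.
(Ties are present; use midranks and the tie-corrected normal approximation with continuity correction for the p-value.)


Step 1: Combine and sort all 12 observations; assign midranks.
sorted (value, group): (5,X), (9,X), (9,Y), (11,X), (13,X), (14,Y), (18,Y), (19,Y), (23,Y), (26,X), (26,Y), (28,X)
ranks: 5->1, 9->2.5, 9->2.5, 11->4, 13->5, 14->6, 18->7, 19->8, 23->9, 26->10.5, 26->10.5, 28->12
Step 2: Rank sum for X: R1 = 1 + 2.5 + 4 + 5 + 10.5 + 12 = 35.
Step 3: U_X = R1 - n1(n1+1)/2 = 35 - 6*7/2 = 35 - 21 = 14.
       U_Y = n1*n2 - U_X = 36 - 14 = 22.
Step 4: Ties are present, so use the tie-corrected normal approximation (with continuity correction) for the p-value.
Step 5: p-value = 0.573831; compare to alpha = 0.1. fail to reject H0.

U_X = 14, p = 0.573831, fail to reject H0 at alpha = 0.1.


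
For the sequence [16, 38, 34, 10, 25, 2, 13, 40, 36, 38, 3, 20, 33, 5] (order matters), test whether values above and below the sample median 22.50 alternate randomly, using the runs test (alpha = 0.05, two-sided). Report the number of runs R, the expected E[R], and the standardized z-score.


Step 1: Compute median = 22.50; label A = above, B = below.
Labels in order: BAABABBAAABBAB  (n_A = 7, n_B = 7)
Step 2: Count runs R = 9.
Step 3: Under H0 (random ordering), E[R] = 2*n_A*n_B/(n_A+n_B) + 1 = 2*7*7/14 + 1 = 8.0000.
        Var[R] = 2*n_A*n_B*(2*n_A*n_B - n_A - n_B) / ((n_A+n_B)^2 * (n_A+n_B-1)) = 8232/2548 = 3.2308.
        SD[R] = 1.7974.
Step 4: Continuity-corrected z = (R - 0.5 - E[R]) / SD[R] = (9 - 0.5 - 8.0000) / 1.7974 = 0.2782.
Step 5: Two-sided p-value via normal approximation = 2*(1 - Phi(|z|)) = 0.780879.
Step 6: alpha = 0.05. fail to reject H0.

R = 9, z = 0.2782, p = 0.780879, fail to reject H0.


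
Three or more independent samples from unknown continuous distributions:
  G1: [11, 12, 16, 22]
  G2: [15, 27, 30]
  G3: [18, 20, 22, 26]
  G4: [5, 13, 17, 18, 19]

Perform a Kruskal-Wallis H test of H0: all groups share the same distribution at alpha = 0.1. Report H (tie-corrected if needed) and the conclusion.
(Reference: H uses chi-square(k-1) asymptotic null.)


Step 1: Combine all N = 16 observations and assign midranks.
sorted (value, group, rank): (5,G4,1), (11,G1,2), (12,G1,3), (13,G4,4), (15,G2,5), (16,G1,6), (17,G4,7), (18,G3,8.5), (18,G4,8.5), (19,G4,10), (20,G3,11), (22,G1,12.5), (22,G3,12.5), (26,G3,14), (27,G2,15), (30,G2,16)
Step 2: Sum ranks within each group.
R_1 = 23.5 (n_1 = 4)
R_2 = 36 (n_2 = 3)
R_3 = 46 (n_3 = 4)
R_4 = 30.5 (n_4 = 5)
Step 3: H = 12/(N(N+1)) * sum(R_i^2/n_i) - 3(N+1)
     = 12/(16*17) * (23.5^2/4 + 36^2/3 + 46^2/4 + 30.5^2/5) - 3*17
     = 0.044118 * 1285.11 - 51
     = 5.696140.
Step 4: Ties present; correction factor C = 1 - 12/(16^3 - 16) = 0.997059. Corrected H = 5.696140 / 0.997059 = 5.712942.
Step 5: Under H0, H ~ chi^2(3); p-value = 0.126443.
Step 6: alpha = 0.1. fail to reject H0.

H = 5.7129, df = 3, p = 0.126443, fail to reject H0.


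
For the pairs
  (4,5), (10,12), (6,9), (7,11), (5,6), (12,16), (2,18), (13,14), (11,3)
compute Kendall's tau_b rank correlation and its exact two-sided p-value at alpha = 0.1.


Step 1: Enumerate the 36 unordered pairs (i,j) with i<j and classify each by sign(x_j-x_i) * sign(y_j-y_i).
  (1,2):dx=+6,dy=+7->C; (1,3):dx=+2,dy=+4->C; (1,4):dx=+3,dy=+6->C; (1,5):dx=+1,dy=+1->C
  (1,6):dx=+8,dy=+11->C; (1,7):dx=-2,dy=+13->D; (1,8):dx=+9,dy=+9->C; (1,9):dx=+7,dy=-2->D
  (2,3):dx=-4,dy=-3->C; (2,4):dx=-3,dy=-1->C; (2,5):dx=-5,dy=-6->C; (2,6):dx=+2,dy=+4->C
  (2,7):dx=-8,dy=+6->D; (2,8):dx=+3,dy=+2->C; (2,9):dx=+1,dy=-9->D; (3,4):dx=+1,dy=+2->C
  (3,5):dx=-1,dy=-3->C; (3,6):dx=+6,dy=+7->C; (3,7):dx=-4,dy=+9->D; (3,8):dx=+7,dy=+5->C
  (3,9):dx=+5,dy=-6->D; (4,5):dx=-2,dy=-5->C; (4,6):dx=+5,dy=+5->C; (4,7):dx=-5,dy=+7->D
  (4,8):dx=+6,dy=+3->C; (4,9):dx=+4,dy=-8->D; (5,6):dx=+7,dy=+10->C; (5,7):dx=-3,dy=+12->D
  (5,8):dx=+8,dy=+8->C; (5,9):dx=+6,dy=-3->D; (6,7):dx=-10,dy=+2->D; (6,8):dx=+1,dy=-2->D
  (6,9):dx=-1,dy=-13->C; (7,8):dx=+11,dy=-4->D; (7,9):dx=+9,dy=-15->D; (8,9):dx=-2,dy=-11->C
Step 2: C = 22, D = 14, total pairs = 36.
Step 3: tau = (C - D)/(n(n-1)/2) = (22 - 14)/36 = 0.222222.
Step 4: Exact two-sided p-value (enumerate n! = 362880 permutations of y under H0): p = 0.476709.
Step 5: alpha = 0.1. fail to reject H0.

tau_b = 0.2222 (C=22, D=14), p = 0.476709, fail to reject H0.


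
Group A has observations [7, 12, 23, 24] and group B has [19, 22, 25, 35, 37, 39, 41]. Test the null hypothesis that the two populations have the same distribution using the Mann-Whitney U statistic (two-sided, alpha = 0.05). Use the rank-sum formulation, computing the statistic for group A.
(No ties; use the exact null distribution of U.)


Step 1: Combine and sort all 11 observations; assign midranks.
sorted (value, group): (7,X), (12,X), (19,Y), (22,Y), (23,X), (24,X), (25,Y), (35,Y), (37,Y), (39,Y), (41,Y)
ranks: 7->1, 12->2, 19->3, 22->4, 23->5, 24->6, 25->7, 35->8, 37->9, 39->10, 41->11
Step 2: Rank sum for X: R1 = 1 + 2 + 5 + 6 = 14.
Step 3: U_X = R1 - n1(n1+1)/2 = 14 - 4*5/2 = 14 - 10 = 4.
       U_Y = n1*n2 - U_X = 28 - 4 = 24.
Step 4: No ties, so the exact null distribution of U (based on enumerating the C(11,4) = 330 equally likely rank assignments) gives the two-sided p-value.
Step 5: p-value = 0.072727; compare to alpha = 0.05. fail to reject H0.

U_X = 4, p = 0.072727, fail to reject H0 at alpha = 0.05.


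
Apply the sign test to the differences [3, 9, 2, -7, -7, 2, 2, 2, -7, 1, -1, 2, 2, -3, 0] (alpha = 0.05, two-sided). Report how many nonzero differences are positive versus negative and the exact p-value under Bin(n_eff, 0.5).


Step 1: Discard zero differences. Original n = 15; n_eff = number of nonzero differences = 14.
Nonzero differences (with sign): +3, +9, +2, -7, -7, +2, +2, +2, -7, +1, -1, +2, +2, -3
Step 2: Count signs: positive = 9, negative = 5.
Step 3: Under H0: P(positive) = 0.5, so the number of positives S ~ Bin(14, 0.5).
Step 4: Two-sided exact p-value = sum of Bin(14,0.5) probabilities at or below the observed probability = 0.423950.
Step 5: alpha = 0.05. fail to reject H0.

n_eff = 14, pos = 9, neg = 5, p = 0.423950, fail to reject H0.


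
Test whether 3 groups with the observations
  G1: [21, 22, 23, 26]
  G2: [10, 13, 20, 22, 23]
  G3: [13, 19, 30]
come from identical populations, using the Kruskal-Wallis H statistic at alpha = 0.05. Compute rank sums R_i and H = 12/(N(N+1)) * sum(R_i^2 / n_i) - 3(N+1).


Step 1: Combine all N = 12 observations and assign midranks.
sorted (value, group, rank): (10,G2,1), (13,G2,2.5), (13,G3,2.5), (19,G3,4), (20,G2,5), (21,G1,6), (22,G1,7.5), (22,G2,7.5), (23,G1,9.5), (23,G2,9.5), (26,G1,11), (30,G3,12)
Step 2: Sum ranks within each group.
R_1 = 34 (n_1 = 4)
R_2 = 25.5 (n_2 = 5)
R_3 = 18.5 (n_3 = 3)
Step 3: H = 12/(N(N+1)) * sum(R_i^2/n_i) - 3(N+1)
     = 12/(12*13) * (34^2/4 + 25.5^2/5 + 18.5^2/3) - 3*13
     = 0.076923 * 533.133 - 39
     = 2.010256.
Step 4: Ties present; correction factor C = 1 - 18/(12^3 - 12) = 0.989510. Corrected H = 2.010256 / 0.989510 = 2.031567.
Step 5: Under H0, H ~ chi^2(2); p-value = 0.362119.
Step 6: alpha = 0.05. fail to reject H0.

H = 2.0316, df = 2, p = 0.362119, fail to reject H0.


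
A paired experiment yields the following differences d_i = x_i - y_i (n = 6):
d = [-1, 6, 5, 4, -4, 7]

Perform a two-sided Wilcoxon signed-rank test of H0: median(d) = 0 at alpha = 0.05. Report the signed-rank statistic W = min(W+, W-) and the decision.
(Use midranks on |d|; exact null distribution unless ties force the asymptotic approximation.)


Step 1: Drop any zero differences (none here) and take |d_i|.
|d| = [1, 6, 5, 4, 4, 7]
Step 2: Midrank |d_i| (ties get averaged ranks).
ranks: |1|->1, |6|->5, |5|->4, |4|->2.5, |4|->2.5, |7|->6
Step 3: Attach original signs; sum ranks with positive sign and with negative sign.
W+ = 5 + 4 + 2.5 + 6 = 17.5
W- = 1 + 2.5 = 3.5
(Check: W+ + W- = 21 should equal n(n+1)/2 = 21.)
Step 4: Test statistic W = min(W+, W-) = 3.5.
Step 5: Ties in |d|, so use the tie-corrected normal approximation.
        E[W] = n(n+1)/4 = 6*7/4 = 10.5.
        Tie groups: |d|=4 (t=2); sum(t^3 - t) = 6.
        Var[W] = n(n+1)(2n+1)/24 - sum(t^3-t)/48 = 546/24 - 6/48 = 22.625.
        z = (W - E[W]) / sqrt(Var[W]) = (3.5 - 10.5) / 4.7566 = -1.4716.
        Two-sided p = 2*Phi(z) = 0.141116.
Step 6: alpha = 0.05. fail to reject H0.

W+ = 17.5, W- = 3.5, W = min = 3.5, p = 0.141116, fail to reject H0.


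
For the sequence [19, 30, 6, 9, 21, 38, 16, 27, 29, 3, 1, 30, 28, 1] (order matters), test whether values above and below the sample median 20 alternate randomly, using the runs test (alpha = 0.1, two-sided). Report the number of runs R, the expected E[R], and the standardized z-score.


Step 1: Compute median = 20; label A = above, B = below.
Labels in order: BABBAABAABBAAB  (n_A = 7, n_B = 7)
Step 2: Count runs R = 9.
Step 3: Under H0 (random ordering), E[R] = 2*n_A*n_B/(n_A+n_B) + 1 = 2*7*7/14 + 1 = 8.0000.
        Var[R] = 2*n_A*n_B*(2*n_A*n_B - n_A - n_B) / ((n_A+n_B)^2 * (n_A+n_B-1)) = 8232/2548 = 3.2308.
        SD[R] = 1.7974.
Step 4: Continuity-corrected z = (R - 0.5 - E[R]) / SD[R] = (9 - 0.5 - 8.0000) / 1.7974 = 0.2782.
Step 5: Two-sided p-value via normal approximation = 2*(1 - Phi(|z|)) = 0.780879.
Step 6: alpha = 0.1. fail to reject H0.

R = 9, z = 0.2782, p = 0.780879, fail to reject H0.


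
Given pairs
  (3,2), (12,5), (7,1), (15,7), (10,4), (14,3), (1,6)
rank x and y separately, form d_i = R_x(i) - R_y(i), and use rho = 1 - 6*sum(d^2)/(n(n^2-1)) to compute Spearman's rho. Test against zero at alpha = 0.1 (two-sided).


Step 1: Rank x and y separately (midranks; no ties here).
rank(x): 3->2, 12->5, 7->3, 15->7, 10->4, 14->6, 1->1
rank(y): 2->2, 5->5, 1->1, 7->7, 4->4, 3->3, 6->6
Step 2: d_i = R_x(i) - R_y(i); compute d_i^2.
  (2-2)^2=0, (5-5)^2=0, (3-1)^2=4, (7-7)^2=0, (4-4)^2=0, (6-3)^2=9, (1-6)^2=25
sum(d^2) = 38.
Step 3: rho = 1 - 6*38 / (7*(7^2 - 1)) = 1 - 228/336 = 0.321429.
Step 4: Under H0, t = rho * sqrt((n-2)/(1-rho^2)) = 0.7590 ~ t(5).
Step 5: Two-sided p-value from the t-distribution with 5 df = 0.482072.
Step 6: alpha = 0.1. fail to reject H0.

rho = 0.3214, p = 0.482072, fail to reject H0 at alpha = 0.1.


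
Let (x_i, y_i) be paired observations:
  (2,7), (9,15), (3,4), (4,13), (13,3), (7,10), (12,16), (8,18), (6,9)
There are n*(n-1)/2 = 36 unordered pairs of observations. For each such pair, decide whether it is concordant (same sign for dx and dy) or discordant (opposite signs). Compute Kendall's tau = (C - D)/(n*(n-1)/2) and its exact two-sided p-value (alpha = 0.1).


Step 1: Enumerate the 36 unordered pairs (i,j) with i<j and classify each by sign(x_j-x_i) * sign(y_j-y_i).
  (1,2):dx=+7,dy=+8->C; (1,3):dx=+1,dy=-3->D; (1,4):dx=+2,dy=+6->C; (1,5):dx=+11,dy=-4->D
  (1,6):dx=+5,dy=+3->C; (1,7):dx=+10,dy=+9->C; (1,8):dx=+6,dy=+11->C; (1,9):dx=+4,dy=+2->C
  (2,3):dx=-6,dy=-11->C; (2,4):dx=-5,dy=-2->C; (2,5):dx=+4,dy=-12->D; (2,6):dx=-2,dy=-5->C
  (2,7):dx=+3,dy=+1->C; (2,8):dx=-1,dy=+3->D; (2,9):dx=-3,dy=-6->C; (3,4):dx=+1,dy=+9->C
  (3,5):dx=+10,dy=-1->D; (3,6):dx=+4,dy=+6->C; (3,7):dx=+9,dy=+12->C; (3,8):dx=+5,dy=+14->C
  (3,9):dx=+3,dy=+5->C; (4,5):dx=+9,dy=-10->D; (4,6):dx=+3,dy=-3->D; (4,7):dx=+8,dy=+3->C
  (4,8):dx=+4,dy=+5->C; (4,9):dx=+2,dy=-4->D; (5,6):dx=-6,dy=+7->D; (5,7):dx=-1,dy=+13->D
  (5,8):dx=-5,dy=+15->D; (5,9):dx=-7,dy=+6->D; (6,7):dx=+5,dy=+6->C; (6,8):dx=+1,dy=+8->C
  (6,9):dx=-1,dy=-1->C; (7,8):dx=-4,dy=+2->D; (7,9):dx=-6,dy=-7->C; (8,9):dx=-2,dy=-9->C
Step 2: C = 23, D = 13, total pairs = 36.
Step 3: tau = (C - D)/(n(n-1)/2) = (23 - 13)/36 = 0.277778.
Step 4: Exact two-sided p-value (enumerate n! = 362880 permutations of y under H0): p = 0.358488.
Step 5: alpha = 0.1. fail to reject H0.

tau_b = 0.2778 (C=23, D=13), p = 0.358488, fail to reject H0.


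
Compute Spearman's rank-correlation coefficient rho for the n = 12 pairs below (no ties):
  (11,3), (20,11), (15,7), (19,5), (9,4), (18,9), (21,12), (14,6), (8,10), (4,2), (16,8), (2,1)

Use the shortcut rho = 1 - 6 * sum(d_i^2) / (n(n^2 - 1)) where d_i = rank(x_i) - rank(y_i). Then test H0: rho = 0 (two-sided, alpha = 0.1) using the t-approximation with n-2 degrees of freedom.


Step 1: Rank x and y separately (midranks; no ties here).
rank(x): 11->5, 20->11, 15->7, 19->10, 9->4, 18->9, 21->12, 14->6, 8->3, 4->2, 16->8, 2->1
rank(y): 3->3, 11->11, 7->7, 5->5, 4->4, 9->9, 12->12, 6->6, 10->10, 2->2, 8->8, 1->1
Step 2: d_i = R_x(i) - R_y(i); compute d_i^2.
  (5-3)^2=4, (11-11)^2=0, (7-7)^2=0, (10-5)^2=25, (4-4)^2=0, (9-9)^2=0, (12-12)^2=0, (6-6)^2=0, (3-10)^2=49, (2-2)^2=0, (8-8)^2=0, (1-1)^2=0
sum(d^2) = 78.
Step 3: rho = 1 - 6*78 / (12*(12^2 - 1)) = 1 - 468/1716 = 0.727273.
Step 4: Under H0, t = rho * sqrt((n-2)/(1-rho^2)) = 3.3508 ~ t(10).
Step 5: Two-sided p-value from the t-distribution with 10 df = 0.007355.
Step 6: alpha = 0.1. reject H0.

rho = 0.7273, p = 0.007355, reject H0 at alpha = 0.1.


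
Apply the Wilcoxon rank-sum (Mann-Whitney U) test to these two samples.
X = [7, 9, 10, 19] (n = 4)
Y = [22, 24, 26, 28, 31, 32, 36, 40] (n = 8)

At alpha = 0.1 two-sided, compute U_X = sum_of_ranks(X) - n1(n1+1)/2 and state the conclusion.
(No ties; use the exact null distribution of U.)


Step 1: Combine and sort all 12 observations; assign midranks.
sorted (value, group): (7,X), (9,X), (10,X), (19,X), (22,Y), (24,Y), (26,Y), (28,Y), (31,Y), (32,Y), (36,Y), (40,Y)
ranks: 7->1, 9->2, 10->3, 19->4, 22->5, 24->6, 26->7, 28->8, 31->9, 32->10, 36->11, 40->12
Step 2: Rank sum for X: R1 = 1 + 2 + 3 + 4 = 10.
Step 3: U_X = R1 - n1(n1+1)/2 = 10 - 4*5/2 = 10 - 10 = 0.
       U_Y = n1*n2 - U_X = 32 - 0 = 32.
Step 4: No ties, so the exact null distribution of U (based on enumerating the C(12,4) = 495 equally likely rank assignments) gives the two-sided p-value.
Step 5: p-value = 0.004040; compare to alpha = 0.1. reject H0.

U_X = 0, p = 0.004040, reject H0 at alpha = 0.1.


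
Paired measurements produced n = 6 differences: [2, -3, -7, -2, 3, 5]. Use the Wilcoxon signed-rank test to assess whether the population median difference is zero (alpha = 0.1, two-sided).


Step 1: Drop any zero differences (none here) and take |d_i|.
|d| = [2, 3, 7, 2, 3, 5]
Step 2: Midrank |d_i| (ties get averaged ranks).
ranks: |2|->1.5, |3|->3.5, |7|->6, |2|->1.5, |3|->3.5, |5|->5
Step 3: Attach original signs; sum ranks with positive sign and with negative sign.
W+ = 1.5 + 3.5 + 5 = 10
W- = 3.5 + 6 + 1.5 = 11
(Check: W+ + W- = 21 should equal n(n+1)/2 = 21.)
Step 4: Test statistic W = min(W+, W-) = 10.
Step 5: Ties in |d|, so use the tie-corrected normal approximation.
        E[W] = n(n+1)/4 = 6*7/4 = 10.5.
        Tie groups: |d|=2 (t=2), |d|=3 (t=2); sum(t^3 - t) = 12.
        Var[W] = n(n+1)(2n+1)/24 - sum(t^3-t)/48 = 546/24 - 12/48 = 22.5.
        z = (W - E[W]) / sqrt(Var[W]) = (10 - 10.5) / 4.7434 = -0.1054.
        Two-sided p = 2*Phi(z) = 0.916051.
Step 6: alpha = 0.1. fail to reject H0.

W+ = 10, W- = 11, W = min = 10, p = 0.916051, fail to reject H0.


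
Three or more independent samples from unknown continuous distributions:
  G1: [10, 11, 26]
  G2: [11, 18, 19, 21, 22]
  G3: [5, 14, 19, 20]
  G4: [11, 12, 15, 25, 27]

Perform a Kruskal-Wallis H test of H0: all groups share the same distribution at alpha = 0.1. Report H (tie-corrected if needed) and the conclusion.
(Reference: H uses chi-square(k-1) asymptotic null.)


Step 1: Combine all N = 17 observations and assign midranks.
sorted (value, group, rank): (5,G3,1), (10,G1,2), (11,G1,4), (11,G2,4), (11,G4,4), (12,G4,6), (14,G3,7), (15,G4,8), (18,G2,9), (19,G2,10.5), (19,G3,10.5), (20,G3,12), (21,G2,13), (22,G2,14), (25,G4,15), (26,G1,16), (27,G4,17)
Step 2: Sum ranks within each group.
R_1 = 22 (n_1 = 3)
R_2 = 50.5 (n_2 = 5)
R_3 = 30.5 (n_3 = 4)
R_4 = 50 (n_4 = 5)
Step 3: H = 12/(N(N+1)) * sum(R_i^2/n_i) - 3(N+1)
     = 12/(17*18) * (22^2/3 + 50.5^2/5 + 30.5^2/4 + 50^2/5) - 3*18
     = 0.039216 * 1403.95 - 54
     = 1.056699.
Step 4: Ties present; correction factor C = 1 - 30/(17^3 - 17) = 0.993873. Corrected H = 1.056699 / 0.993873 = 1.063214.
Step 5: Under H0, H ~ chi^2(3); p-value = 0.785961.
Step 6: alpha = 0.1. fail to reject H0.

H = 1.0632, df = 3, p = 0.785961, fail to reject H0.


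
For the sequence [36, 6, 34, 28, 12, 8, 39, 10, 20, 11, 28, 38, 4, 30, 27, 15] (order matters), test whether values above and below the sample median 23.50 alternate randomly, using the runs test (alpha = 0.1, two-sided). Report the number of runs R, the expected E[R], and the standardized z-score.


Step 1: Compute median = 23.50; label A = above, B = below.
Labels in order: ABAABBABBBAABAAB  (n_A = 8, n_B = 8)
Step 2: Count runs R = 10.
Step 3: Under H0 (random ordering), E[R] = 2*n_A*n_B/(n_A+n_B) + 1 = 2*8*8/16 + 1 = 9.0000.
        Var[R] = 2*n_A*n_B*(2*n_A*n_B - n_A - n_B) / ((n_A+n_B)^2 * (n_A+n_B-1)) = 14336/3840 = 3.7333.
        SD[R] = 1.9322.
Step 4: Continuity-corrected z = (R - 0.5 - E[R]) / SD[R] = (10 - 0.5 - 9.0000) / 1.9322 = 0.2588.
Step 5: Two-sided p-value via normal approximation = 2*(1 - Phi(|z|)) = 0.795809.
Step 6: alpha = 0.1. fail to reject H0.

R = 10, z = 0.2588, p = 0.795809, fail to reject H0.


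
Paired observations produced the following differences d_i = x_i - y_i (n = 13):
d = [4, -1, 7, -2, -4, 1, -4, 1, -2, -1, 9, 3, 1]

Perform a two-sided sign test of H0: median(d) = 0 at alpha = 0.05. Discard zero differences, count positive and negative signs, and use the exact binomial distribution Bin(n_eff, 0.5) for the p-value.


Step 1: Discard zero differences. Original n = 13; n_eff = number of nonzero differences = 13.
Nonzero differences (with sign): +4, -1, +7, -2, -4, +1, -4, +1, -2, -1, +9, +3, +1
Step 2: Count signs: positive = 7, negative = 6.
Step 3: Under H0: P(positive) = 0.5, so the number of positives S ~ Bin(13, 0.5).
Step 4: Two-sided exact p-value = sum of Bin(13,0.5) probabilities at or below the observed probability = 1.000000.
Step 5: alpha = 0.05. fail to reject H0.

n_eff = 13, pos = 7, neg = 6, p = 1.000000, fail to reject H0.


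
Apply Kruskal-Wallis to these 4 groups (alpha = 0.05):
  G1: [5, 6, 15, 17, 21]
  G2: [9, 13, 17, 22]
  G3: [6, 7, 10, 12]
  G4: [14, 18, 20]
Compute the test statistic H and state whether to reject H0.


Step 1: Combine all N = 16 observations and assign midranks.
sorted (value, group, rank): (5,G1,1), (6,G1,2.5), (6,G3,2.5), (7,G3,4), (9,G2,5), (10,G3,6), (12,G3,7), (13,G2,8), (14,G4,9), (15,G1,10), (17,G1,11.5), (17,G2,11.5), (18,G4,13), (20,G4,14), (21,G1,15), (22,G2,16)
Step 2: Sum ranks within each group.
R_1 = 40 (n_1 = 5)
R_2 = 40.5 (n_2 = 4)
R_3 = 19.5 (n_3 = 4)
R_4 = 36 (n_4 = 3)
Step 3: H = 12/(N(N+1)) * sum(R_i^2/n_i) - 3(N+1)
     = 12/(16*17) * (40^2/5 + 40.5^2/4 + 19.5^2/4 + 36^2/3) - 3*17
     = 0.044118 * 1257.12 - 51
     = 4.461397.
Step 4: Ties present; correction factor C = 1 - 12/(16^3 - 16) = 0.997059. Corrected H = 4.461397 / 0.997059 = 4.474558.
Step 5: Under H0, H ~ chi^2(3); p-value = 0.214571.
Step 6: alpha = 0.05. fail to reject H0.

H = 4.4746, df = 3, p = 0.214571, fail to reject H0.


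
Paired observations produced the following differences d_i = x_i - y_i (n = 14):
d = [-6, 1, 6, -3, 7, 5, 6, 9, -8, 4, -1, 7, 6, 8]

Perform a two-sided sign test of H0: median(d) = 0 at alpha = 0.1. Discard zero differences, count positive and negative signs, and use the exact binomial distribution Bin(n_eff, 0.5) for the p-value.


Step 1: Discard zero differences. Original n = 14; n_eff = number of nonzero differences = 14.
Nonzero differences (with sign): -6, +1, +6, -3, +7, +5, +6, +9, -8, +4, -1, +7, +6, +8
Step 2: Count signs: positive = 10, negative = 4.
Step 3: Under H0: P(positive) = 0.5, so the number of positives S ~ Bin(14, 0.5).
Step 4: Two-sided exact p-value = sum of Bin(14,0.5) probabilities at or below the observed probability = 0.179565.
Step 5: alpha = 0.1. fail to reject H0.

n_eff = 14, pos = 10, neg = 4, p = 0.179565, fail to reject H0.


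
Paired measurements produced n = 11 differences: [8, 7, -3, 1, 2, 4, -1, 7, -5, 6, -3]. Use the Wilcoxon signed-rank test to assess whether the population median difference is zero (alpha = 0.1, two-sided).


Step 1: Drop any zero differences (none here) and take |d_i|.
|d| = [8, 7, 3, 1, 2, 4, 1, 7, 5, 6, 3]
Step 2: Midrank |d_i| (ties get averaged ranks).
ranks: |8|->11, |7|->9.5, |3|->4.5, |1|->1.5, |2|->3, |4|->6, |1|->1.5, |7|->9.5, |5|->7, |6|->8, |3|->4.5
Step 3: Attach original signs; sum ranks with positive sign and with negative sign.
W+ = 11 + 9.5 + 1.5 + 3 + 6 + 9.5 + 8 = 48.5
W- = 4.5 + 1.5 + 7 + 4.5 = 17.5
(Check: W+ + W- = 66 should equal n(n+1)/2 = 66.)
Step 4: Test statistic W = min(W+, W-) = 17.5.
Step 5: Ties in |d|, so use the tie-corrected normal approximation.
        E[W] = n(n+1)/4 = 11*12/4 = 33.
        Tie groups: |d|=1 (t=2), |d|=3 (t=2), |d|=7 (t=2); sum(t^3 - t) = 18.
        Var[W] = n(n+1)(2n+1)/24 - sum(t^3-t)/48 = 3036/24 - 18/48 = 126.125.
        z = (W - E[W]) / sqrt(Var[W]) = (17.5 - 33) / 11.2305 = -1.3802.
        Two-sided p = 2*Phi(z) = 0.167536.
Step 6: alpha = 0.1. fail to reject H0.

W+ = 48.5, W- = 17.5, W = min = 17.5, p = 0.167536, fail to reject H0.


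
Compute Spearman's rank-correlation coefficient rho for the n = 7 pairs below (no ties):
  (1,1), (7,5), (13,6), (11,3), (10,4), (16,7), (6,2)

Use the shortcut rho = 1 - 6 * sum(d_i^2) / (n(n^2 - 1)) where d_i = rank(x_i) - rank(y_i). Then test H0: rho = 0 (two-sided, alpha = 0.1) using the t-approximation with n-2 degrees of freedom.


Step 1: Rank x and y separately (midranks; no ties here).
rank(x): 1->1, 7->3, 13->6, 11->5, 10->4, 16->7, 6->2
rank(y): 1->1, 5->5, 6->6, 3->3, 4->4, 7->7, 2->2
Step 2: d_i = R_x(i) - R_y(i); compute d_i^2.
  (1-1)^2=0, (3-5)^2=4, (6-6)^2=0, (5-3)^2=4, (4-4)^2=0, (7-7)^2=0, (2-2)^2=0
sum(d^2) = 8.
Step 3: rho = 1 - 6*8 / (7*(7^2 - 1)) = 1 - 48/336 = 0.857143.
Step 4: Under H0, t = rho * sqrt((n-2)/(1-rho^2)) = 3.7210 ~ t(5).
Step 5: Two-sided p-value from the t-distribution with 5 df = 0.013697.
Step 6: alpha = 0.1. reject H0.

rho = 0.8571, p = 0.013697, reject H0 at alpha = 0.1.
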